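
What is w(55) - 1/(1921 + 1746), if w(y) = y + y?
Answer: 403369/3667 ≈ 110.00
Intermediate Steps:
w(y) = 2*y
w(55) - 1/(1921 + 1746) = 2*55 - 1/(1921 + 1746) = 110 - 1/3667 = 403369/3667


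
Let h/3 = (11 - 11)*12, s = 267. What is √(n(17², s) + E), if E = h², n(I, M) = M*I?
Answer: 17*√267 ≈ 277.78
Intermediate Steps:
n(I, M) = I*M
h = 0 (h = 3*((11 - 11)*12) = 3*(0*12) = 3*0 = 0)
E = 0 (E = 0² = 0)
√(n(17², s) + E) = √(17²*267 + 0) = √(289*267 + 0) = √(77163 + 0) = √77163 = 17*√267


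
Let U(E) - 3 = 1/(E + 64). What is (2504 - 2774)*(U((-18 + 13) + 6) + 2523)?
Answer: -8866314/13 ≈ -6.8202e+5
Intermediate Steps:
U(E) = 3 + 1/(64 + E) (U(E) = 3 + 1/(E + 64) = 3 + 1/(64 + E))
(2504 - 2774)*(U((-18 + 13) + 6) + 2523) = (2504 - 2774)*((193 + 3*((-18 + 13) + 6))/(64 + ((-18 + 13) + 6)) + 2523) = -270*((193 + 3*(-5 + 6))/(64 + (-5 + 6)) + 2523) = -270*((193 + 3*1)/(64 + 1) + 2523) = -270*((193 + 3)/65 + 2523) = -270*((1/65)*196 + 2523) = -270*(196/65 + 2523) = -270*164191/65 = -8866314/13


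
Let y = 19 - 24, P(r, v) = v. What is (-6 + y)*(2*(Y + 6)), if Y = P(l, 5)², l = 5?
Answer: -682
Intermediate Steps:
Y = 25 (Y = 5² = 25)
y = -5
(-6 + y)*(2*(Y + 6)) = (-6 - 5)*(2*(25 + 6)) = -22*31 = -11*62 = -682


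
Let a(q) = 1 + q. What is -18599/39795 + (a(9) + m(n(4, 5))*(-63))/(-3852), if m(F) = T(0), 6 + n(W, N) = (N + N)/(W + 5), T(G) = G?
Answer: -1715269/3649770 ≈ -0.46997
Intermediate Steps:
n(W, N) = -6 + 2*N/(5 + W) (n(W, N) = -6 + (N + N)/(W + 5) = -6 + (2*N)/(5 + W) = -6 + 2*N/(5 + W))
m(F) = 0
-18599/39795 + (a(9) + m(n(4, 5))*(-63))/(-3852) = -18599/39795 + ((1 + 9) + 0*(-63))/(-3852) = -18599*1/39795 + (10 + 0)*(-1/3852) = -2657/5685 + 10*(-1/3852) = -2657/5685 - 5/1926 = -1715269/3649770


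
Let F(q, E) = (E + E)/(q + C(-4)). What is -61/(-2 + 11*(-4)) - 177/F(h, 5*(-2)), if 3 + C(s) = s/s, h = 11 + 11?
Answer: 8203/46 ≈ 178.33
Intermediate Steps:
h = 22
C(s) = -2 (C(s) = -3 + s/s = -3 + 1 = -2)
F(q, E) = 2*E/(-2 + q) (F(q, E) = (E + E)/(q - 2) = (2*E)/(-2 + q) = 2*E/(-2 + q))
-61/(-2 + 11*(-4)) - 177/F(h, 5*(-2)) = -61/(-2 + 11*(-4)) - 177/(2*(5*(-2))/(-2 + 22)) = -61/(-2 - 44) - 177/(2*(-10)/20) = -61/(-46) - 177/(2*(-10)*(1/20)) = -61*(-1/46) - 177/(-1) = 61/46 - 177*(-1) = 61/46 + 177 = 8203/46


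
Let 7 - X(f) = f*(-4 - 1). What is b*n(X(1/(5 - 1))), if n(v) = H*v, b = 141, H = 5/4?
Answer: 23265/16 ≈ 1454.1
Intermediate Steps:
X(f) = 7 + 5*f (X(f) = 7 - f*(-4 - 1) = 7 - f*(-5) = 7 - (-5)*f = 7 + 5*f)
H = 5/4 (H = 5*(¼) = 5/4 ≈ 1.2500)
n(v) = 5*v/4
b*n(X(1/(5 - 1))) = 141*(5*(7 + 5/(5 - 1))/4) = 141*(5*(7 + 5/4)/4) = 141*((5/4)*(33/4)) = 141*(165/16) = 23265/16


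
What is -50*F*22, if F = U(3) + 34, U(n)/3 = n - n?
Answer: -37400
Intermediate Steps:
U(n) = 0 (U(n) = 3*(n - n) = 3*0 = 0)
F = 34 (F = 0 + 34 = 34)
-50*F*22 = -50*34*22 = -1700*22 = -37400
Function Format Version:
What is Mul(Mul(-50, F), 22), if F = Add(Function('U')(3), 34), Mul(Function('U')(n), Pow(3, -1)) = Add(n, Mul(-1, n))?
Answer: -37400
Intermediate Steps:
Function('U')(n) = 0 (Function('U')(n) = Mul(3, Add(n, Mul(-1, n))) = Mul(3, 0) = 0)
F = 34 (F = Add(0, 34) = 34)
Mul(Mul(-50, F), 22) = Mul(Mul(-50, 34), 22) = Mul(-1700, 22) = -37400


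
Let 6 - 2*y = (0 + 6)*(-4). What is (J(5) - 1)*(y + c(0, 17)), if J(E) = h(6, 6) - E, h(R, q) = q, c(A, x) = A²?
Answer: 0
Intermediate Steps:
y = 15 (y = 3 - (0 + 6)*(-4)/2 = 3 - 3*(-4) = 3 - ½*(-24) = 3 + 12 = 15)
J(E) = 6 - E
(J(5) - 1)*(y + c(0, 17)) = ((6 - 1*5) - 1)*(15 + 0²) = ((6 - 5) - 1)*(15 + 0) = (1 - 1)*15 = 0*15 = 0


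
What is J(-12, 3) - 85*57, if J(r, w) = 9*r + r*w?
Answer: -4989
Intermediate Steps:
J(-12, 3) - 85*57 = -12*(9 + 3) - 85*57 = -12*12 - 4845 = -144 - 4845 = -4989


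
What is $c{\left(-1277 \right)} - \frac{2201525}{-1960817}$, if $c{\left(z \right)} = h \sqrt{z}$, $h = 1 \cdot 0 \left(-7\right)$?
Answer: $\frac{2201525}{1960817} \approx 1.1228$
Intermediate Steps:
$h = 0$ ($h = 0 \left(-7\right) = 0$)
$c{\left(z \right)} = 0$ ($c{\left(z \right)} = 0 \sqrt{z} = 0$)
$c{\left(-1277 \right)} - \frac{2201525}{-1960817} = 0 - \frac{2201525}{-1960817} = 0 - - \frac{2201525}{1960817} = 0 + \frac{2201525}{1960817} = \frac{2201525}{1960817}$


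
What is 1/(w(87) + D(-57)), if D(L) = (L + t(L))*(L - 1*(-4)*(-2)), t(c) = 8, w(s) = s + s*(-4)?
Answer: 1/2924 ≈ 0.00034200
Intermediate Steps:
w(s) = -3*s (w(s) = s - 4*s = -3*s)
D(L) = (-8 + L)*(8 + L) (D(L) = (L + 8)*(L - 1*(-4)*(-2)) = (8 + L)*(L + 4*(-2)) = (8 + L)*(L - 8) = (8 + L)*(-8 + L) = (-8 + L)*(8 + L))
1/(w(87) + D(-57)) = 1/(-3*87 + (-64 + (-57)²)) = 1/(-261 + (-64 + 3249)) = 1/(-261 + 3185) = 1/2924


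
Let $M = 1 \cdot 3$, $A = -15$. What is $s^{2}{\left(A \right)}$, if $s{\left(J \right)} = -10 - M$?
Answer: $169$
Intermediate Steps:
$M = 3$
$s{\left(J \right)} = -13$ ($s{\left(J \right)} = -10 - 3 = -13$)
$s^{2}{\left(A \right)} = \left(-13\right)^{2} = 169$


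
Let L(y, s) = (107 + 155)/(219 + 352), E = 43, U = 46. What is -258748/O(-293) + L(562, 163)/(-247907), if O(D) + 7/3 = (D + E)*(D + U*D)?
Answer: -109883845466534/1462013374055971 ≈ -0.075159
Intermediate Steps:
L(y, s) = 262/571
O(D) = -7/3 + 47*D*(43 + D) (O(D) = -7/3 + (D + 43)*(D + 46*D) = -7/3 + (43 + D)*(47*D) = -7/3 + 47*D*(43 + D))
-258748/O(-293) + L(562, 163)/(-247907) = -258748/(-7/3 + 47*(-293)² + 2021*(-293)) + (262/571)/(-247907) = -258748/(-7/3 + 47*85849 - 592153) + (262/571)*(-1/247907) = -258748/(-7/3 + 4034903 - 592153) - 262/141554897 = -258748/10328243/3 - 262/141554897 = -258748*3/10328243 - 262/141554897 = -776244/10328243 - 262/141554897 = -109883845466534/1462013374055971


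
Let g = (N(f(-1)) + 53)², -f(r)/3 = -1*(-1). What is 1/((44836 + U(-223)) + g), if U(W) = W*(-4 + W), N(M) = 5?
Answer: 1/98821 ≈ 1.0119e-5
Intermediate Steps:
f(r) = -3 (f(r) = -(-3)*(-1) = -3*1 = -3)
g = 3364 (g = (5 + 53)² = 58² = 3364)
1/((44836 + U(-223)) + g) = 1/((44836 - 223*(-4 - 223)) + 3364) = 1/((44836 - 223*(-227)) + 3364) = 1/((44836 + 50621) + 3364) = 1/(95457 + 3364) = 1/98821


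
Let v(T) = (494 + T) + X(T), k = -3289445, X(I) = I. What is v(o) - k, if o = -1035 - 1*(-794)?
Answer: 3289457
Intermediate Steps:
o = -241 (o = -1035 + 794 = -241)
v(T) = 494 + 2*T (v(T) = (494 + T) + T = 494 + 2*T)
v(o) - k = (494 + 2*(-241)) - 1*(-3289445) = (494 - 482) + 3289445 = 12 + 3289445 = 3289457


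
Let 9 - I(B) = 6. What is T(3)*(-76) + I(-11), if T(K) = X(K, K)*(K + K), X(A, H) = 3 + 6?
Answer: -4101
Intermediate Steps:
X(A, H) = 9
I(B) = 3 (I(B) = 9 - 1*6 = 9 - 6 = 3)
T(K) = 18*K (T(K) = 9*(K + K) = 9*(2*K) = 18*K)
T(3)*(-76) + I(-11) = (18*3)*(-76) + 3 = 54*(-76) + 3 = -4104 + 3 = -4101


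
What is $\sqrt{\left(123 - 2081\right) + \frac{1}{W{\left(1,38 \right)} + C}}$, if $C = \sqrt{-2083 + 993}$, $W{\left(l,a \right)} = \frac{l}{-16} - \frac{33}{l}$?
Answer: $\sqrt{2} \sqrt{\frac{517899 - 15664 i \sqrt{1090}}{-529 + 16 i \sqrt{1090}}} \approx 0.00017088 - 44.249 i$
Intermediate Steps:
$W{\left(l,a \right)} = - \frac{33}{l} - \frac{l}{16}$ ($W{\left(l,a \right)} = l \left(- \frac{1}{16}\right) - \frac{33}{l} = - \frac{l}{16} - \frac{33}{l} = - \frac{33}{l} - \frac{l}{16}$)
$C = i \sqrt{1090}$ ($C = \sqrt{-1090} = i \sqrt{1090} \approx 33.015 i$)
$\sqrt{\left(123 - 2081\right) + \frac{1}{W{\left(1,38 \right)} + C}} = \sqrt{\left(123 - 2081\right) + \frac{1}{\left(- \frac{33}{1} - \frac{1}{16}\right) + i \sqrt{1090}}} = \sqrt{\left(123 - 2081\right) + \frac{1}{\left(\left(-33\right) 1 - \frac{1}{16}\right) + i \sqrt{1090}}} = \sqrt{-1958 + \frac{1}{\left(-33 - \frac{1}{16}\right) + i \sqrt{1090}}} = \sqrt{-1958 + \frac{1}{- \frac{529}{16} + i \sqrt{1090}}}$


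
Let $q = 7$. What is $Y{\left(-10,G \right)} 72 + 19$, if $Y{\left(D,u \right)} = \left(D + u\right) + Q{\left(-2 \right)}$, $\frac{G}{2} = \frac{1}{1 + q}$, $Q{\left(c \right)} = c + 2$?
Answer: $-683$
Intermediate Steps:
$Q{\left(c \right)} = 2 + c$
$G = \frac{1}{4}$ ($G = \frac{2}{1 + 7} = \frac{2}{8} = 2 \cdot \frac{1}{8} = \frac{1}{4} \approx 0.25$)
$Y{\left(D,u \right)} = D + u$ ($Y{\left(D,u \right)} = \left(D + u\right) + \left(2 - 2\right) = \left(D + u\right) + 0 = D + u$)
$Y{\left(-10,G \right)} 72 + 19 = \left(-10 + \frac{1}{4}\right) 72 + 19 = \left(- \frac{39}{4}\right) 72 + 19 = -702 + 19 = -683$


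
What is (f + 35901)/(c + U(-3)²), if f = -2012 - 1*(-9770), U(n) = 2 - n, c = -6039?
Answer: -43659/6014 ≈ -7.2596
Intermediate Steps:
f = 7758 (f = -2012 + 9770 = 7758)
(f + 35901)/(c + U(-3)²) = (7758 + 35901)/(-6039 + (2 - 1*(-3))²) = 43659/(-6039 + (2 + 3)²) = 43659/(-6039 + 5²) = 43659/(-6039 + 25) = 43659/(-6014) = 43659*(-1/6014) = -43659/6014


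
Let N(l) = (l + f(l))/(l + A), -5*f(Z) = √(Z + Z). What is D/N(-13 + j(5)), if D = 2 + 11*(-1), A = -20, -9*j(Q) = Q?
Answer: -33975/1534 + 20385*I*√61/93574 ≈ -22.148 + 1.7015*I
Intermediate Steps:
j(Q) = -Q/9
f(Z) = -√2*√Z/5 (f(Z) = -√(Z + Z)/5 = -√2*√Z/5)
D = -9 (D = 2 - 11 = -9)
N(l) = (l - √2*√l/5)/(-20 + l) (N(l) = (l - √2*√l/5)/(l - 20) = (l - √2*√l/5)/(-20 + l))
D/N(-13 + j(5)) = -9*(-20 + (-13 - ⅑*5))/((-13 - ⅑*5) - √2*√(-13 - ⅑*5)/5) = -9*(-20 + (-13 - 5/9))/((-13 - 5/9) - √2*√(-13 - 5/9)/5) = -9*(-20 - 122/9)/(-122/9 - √2*√(-122/9)/5) = -9*(-302/(9*(-122/9 - √2*I*√122/3/5))) = -9*(-302/(9*(-122/9 - 2*I*√61/15))) = -9/(61/151 + 3*I*√61/755)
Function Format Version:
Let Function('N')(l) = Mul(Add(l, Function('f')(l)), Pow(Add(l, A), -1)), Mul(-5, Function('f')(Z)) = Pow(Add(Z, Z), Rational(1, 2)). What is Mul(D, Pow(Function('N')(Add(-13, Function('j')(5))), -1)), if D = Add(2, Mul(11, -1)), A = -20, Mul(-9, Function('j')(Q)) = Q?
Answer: Add(Rational(-33975, 1534), Mul(Rational(20385, 93574), I, Pow(61, Rational(1, 2)))) ≈ Add(-22.148, Mul(1.7015, I))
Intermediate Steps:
Function('j')(Q) = Mul(Rational(-1, 9), Q)
Function('f')(Z) = Mul(Rational(-1, 5), Pow(2, Rational(1, 2)), Pow(Z, Rational(1, 2))) (Function('f')(Z) = Mul(Rational(-1, 5), Pow(Add(Z, Z), Rational(1, 2))) = Mul(Rational(-1, 5), Pow(Mul(2, Z), Rational(1, 2))) = Mul(Rational(-1, 5), Mul(Pow(2, Rational(1, 2)), Pow(Z, Rational(1, 2)))) = Mul(Rational(-1, 5), Pow(2, Rational(1, 2)), Pow(Z, Rational(1, 2))))
D = -9 (D = Add(2, -11) = -9)
Function('N')(l) = Mul(Pow(Add(-20, l), -1), Add(l, Mul(Rational(-1, 5), Pow(2, Rational(1, 2)), Pow(l, Rational(1, 2))))) (Function('N')(l) = Mul(Add(l, Mul(Rational(-1, 5), Pow(2, Rational(1, 2)), Pow(l, Rational(1, 2)))), Pow(Add(l, -20), -1)) = Mul(Add(l, Mul(Rational(-1, 5), Pow(2, Rational(1, 2)), Pow(l, Rational(1, 2)))), Pow(Add(-20, l), -1)) = Mul(Pow(Add(-20, l), -1), Add(l, Mul(Rational(-1, 5), Pow(2, Rational(1, 2)), Pow(l, Rational(1, 2))))))
Mul(D, Pow(Function('N')(Add(-13, Function('j')(5))), -1)) = Mul(-9, Pow(Mul(Pow(Add(-20, Add(-13, Mul(Rational(-1, 9), 5))), -1), Add(Add(-13, Mul(Rational(-1, 9), 5)), Mul(Rational(-1, 5), Pow(2, Rational(1, 2)), Pow(Add(-13, Mul(Rational(-1, 9), 5)), Rational(1, 2))))), -1)) = Mul(-9, Pow(Mul(Pow(Add(-20, Add(-13, Rational(-5, 9))), -1), Add(Add(-13, Rational(-5, 9)), Mul(Rational(-1, 5), Pow(2, Rational(1, 2)), Pow(Add(-13, Rational(-5, 9)), Rational(1, 2))))), -1)) = Mul(-9, Pow(Mul(Pow(Add(-20, Rational(-122, 9)), -1), Add(Rational(-122, 9), Mul(Rational(-1, 5), Pow(2, Rational(1, 2)), Pow(Rational(-122, 9), Rational(1, 2))))), -1)) = Mul(-9, Pow(Mul(Pow(Rational(-302, 9), -1), Add(Rational(-122, 9), Mul(Rational(-1, 5), Pow(2, Rational(1, 2)), Mul(Rational(1, 3), I, Pow(122, Rational(1, 2)))))), -1)) = Mul(-9, Pow(Mul(Rational(-9, 302), Add(Rational(-122, 9), Mul(Rational(-2, 15), I, Pow(61, Rational(1, 2))))), -1)) = Mul(-9, Pow(Add(Rational(61, 151), Mul(Rational(3, 755), I, Pow(61, Rational(1, 2)))), -1))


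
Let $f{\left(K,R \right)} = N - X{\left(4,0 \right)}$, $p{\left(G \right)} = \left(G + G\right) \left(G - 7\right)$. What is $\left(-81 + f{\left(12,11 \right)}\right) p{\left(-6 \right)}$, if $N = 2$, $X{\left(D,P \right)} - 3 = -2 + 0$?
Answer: $-12480$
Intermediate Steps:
$p{\left(G \right)} = 2 G \left(-7 + G\right)$
$X{\left(D,P \right)} = 1$ ($X{\left(D,P \right)} = 3 + \left(-2 + 0\right) = 3 - 2 = 1$)
$f{\left(K,R \right)} = 1$ ($f{\left(K,R \right)} = 2 - 1 = 1$)
$\left(-81 + f{\left(12,11 \right)}\right) p{\left(-6 \right)} = \left(-81 + 1\right) 2 \left(-6\right) \left(-7 - 6\right) = - 80 \cdot 2 \left(-6\right) \left(-13\right) = \left(-80\right) 156 = -12480$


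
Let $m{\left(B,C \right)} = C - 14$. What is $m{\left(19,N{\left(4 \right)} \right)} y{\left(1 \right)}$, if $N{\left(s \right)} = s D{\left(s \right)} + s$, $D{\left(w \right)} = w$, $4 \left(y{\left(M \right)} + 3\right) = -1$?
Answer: $- \frac{39}{2} \approx -19.5$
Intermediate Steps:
$y{\left(M \right)} = - \frac{13}{4}$ ($y{\left(M \right)} = -3 + \frac{1}{4} \left(-1\right) = -3 - \frac{1}{4} = - \frac{13}{4}$)
$N{\left(s \right)} = s + s^{2}$ ($N{\left(s \right)} = s s + s = s^{2} + s = s + s^{2}$)
$m{\left(B,C \right)} = -14 + C$ ($m{\left(B,C \right)} = C - 14 = -14 + C$)
$m{\left(19,N{\left(4 \right)} \right)} y{\left(1 \right)} = \left(-14 + 4 \left(1 + 4\right)\right) \left(- \frac{13}{4}\right) = \left(-14 + 4 \cdot 5\right) \left(- \frac{13}{4}\right) = \left(-14 + 20\right) \left(- \frac{13}{4}\right) = 6 \left(- \frac{13}{4}\right) = - \frac{39}{2}$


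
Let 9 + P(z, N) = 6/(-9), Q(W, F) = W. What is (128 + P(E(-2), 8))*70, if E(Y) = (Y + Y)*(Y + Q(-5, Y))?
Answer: 24850/3 ≈ 8283.3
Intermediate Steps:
E(Y) = 2*Y*(-5 + Y) (E(Y) = (Y + Y)*(Y - 5) = (2*Y)*(-5 + Y) = 2*Y*(-5 + Y))
P(z, N) = -29/3 (P(z, N) = -9 + 6/(-9) = -9 + 6*(-⅑) = -9 - ⅔ = -29/3)
(128 + P(E(-2), 8))*70 = (128 - 29/3)*70 = (355/3)*70 = 24850/3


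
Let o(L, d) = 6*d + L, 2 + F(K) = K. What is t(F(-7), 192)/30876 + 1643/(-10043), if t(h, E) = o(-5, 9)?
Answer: -605267/3735996 ≈ -0.16201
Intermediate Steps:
F(K) = -2 + K
o(L, d) = L + 6*d
t(h, E) = 49 (t(h, E) = -5 + 6*9 = -5 + 54 = 49)
t(F(-7), 192)/30876 + 1643/(-10043) = 49/30876 + 1643/(-10043) = 49*(1/30876) + 1643*(-1/10043) = 49/30876 - 1643/10043 = -605267/3735996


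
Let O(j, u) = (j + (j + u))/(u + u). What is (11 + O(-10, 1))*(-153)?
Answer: -459/2 ≈ -229.50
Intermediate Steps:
O(j, u) = (u + 2*j)/(2*u) (O(j, u) = (u + 2*j)/((2*u)) = (u + 2*j)*(1/(2*u)) = (u + 2*j)/(2*u))
(11 + O(-10, 1))*(-153) = (11 + (-10 + (½)*1)/1)*(-153) = (11 + 1*(-10 + ½))*(-153) = (11 + 1*(-19/2))*(-153) = (11 - 19/2)*(-153) = (3/2)*(-153) = -459/2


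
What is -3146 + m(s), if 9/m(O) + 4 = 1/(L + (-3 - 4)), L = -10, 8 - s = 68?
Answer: -72409/23 ≈ -3148.2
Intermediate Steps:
s = -60 (s = 8 - 1*68 = 8 - 68 = -60)
m(O) = -51/23 (m(O) = 9/(-4 + 1/(-10 + (-3 - 4))) = 9/(-4 + 1/(-10 - 7)) = 9/(-4 + 1/(-17)) = 9/(-4 - 1/17) = 9/(-69/17) = 9*(-17/69) = -51/23)
-3146 + m(s) = -3146 - 51/23 = -72409/23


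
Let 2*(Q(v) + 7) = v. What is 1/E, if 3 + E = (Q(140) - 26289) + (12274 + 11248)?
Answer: -1/2707 ≈ -0.00036941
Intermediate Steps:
Q(v) = -7 + v/2
E = -2707 (E = -3 + (((-7 + (½)*140) - 26289) + (12274 + 11248)) = -3 + (((-7 + 70) - 26289) + 23522) = -3 + ((63 - 26289) + 23522) = -3 + (-26226 + 23522) = -3 - 2704 = -2707)
1/E = 1/(-2707) = -1/2707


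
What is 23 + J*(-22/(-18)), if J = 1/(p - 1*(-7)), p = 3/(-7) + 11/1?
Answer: 25538/1107 ≈ 23.070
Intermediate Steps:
p = 74/7 (p = 3*(-⅐) + 11*1 = -3/7 + 11 = 74/7 ≈ 10.571)
J = 7/123 (J = 1/(74/7 - 1*(-7)) = 1/(74/7 + 7) = 1/(123/7) = 7/123 ≈ 0.056911)
23 + J*(-22/(-18)) = 23 + 7*(-22/(-18))/123 = 23 + 7*(-22*(-1/18))/123 = 23 + (7/123)*(11/9) = 23 + 77/1107 = 25538/1107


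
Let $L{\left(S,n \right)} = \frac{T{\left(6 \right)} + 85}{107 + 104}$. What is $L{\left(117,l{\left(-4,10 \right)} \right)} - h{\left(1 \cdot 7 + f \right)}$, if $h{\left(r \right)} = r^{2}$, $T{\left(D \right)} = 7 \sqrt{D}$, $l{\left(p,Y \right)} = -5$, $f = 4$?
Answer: $- \frac{25446}{211} + \frac{7 \sqrt{6}}{211} \approx -120.52$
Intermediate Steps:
$L{\left(S,n \right)} = \frac{85}{211} + \frac{7 \sqrt{6}}{211}$ ($L{\left(S,n \right)} = \frac{7 \sqrt{6} + 85}{107 + 104} = \frac{85 + 7 \sqrt{6}}{211} = \left(85 + 7 \sqrt{6}\right) \frac{1}{211} = \frac{85}{211} + \frac{7 \sqrt{6}}{211}$)
$L{\left(117,l{\left(-4,10 \right)} \right)} - h{\left(1 \cdot 7 + f \right)} = \left(\frac{85}{211} + \frac{7 \sqrt{6}}{211}\right) - \left(1 \cdot 7 + 4\right)^{2} = \left(\frac{85}{211} + \frac{7 \sqrt{6}}{211}\right) - \left(7 + 4\right)^{2} = \left(\frac{85}{211} + \frac{7 \sqrt{6}}{211}\right) - 11^{2} = \left(\frac{85}{211} + \frac{7 \sqrt{6}}{211}\right) - 121 = - \frac{25446}{211} + \frac{7 \sqrt{6}}{211}$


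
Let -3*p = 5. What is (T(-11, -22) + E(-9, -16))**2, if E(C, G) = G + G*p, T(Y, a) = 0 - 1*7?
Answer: 121/9 ≈ 13.444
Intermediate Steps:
p = -5/3 (p = -1/3*5 = -5/3 ≈ -1.6667)
T(Y, a) = -7 (T(Y, a) = 0 - 7 = -7)
E(C, G) = -2*G/3 (E(C, G) = G + G*(-5/3) = G - 5*G/3 = -2*G/3)
(T(-11, -22) + E(-9, -16))**2 = (-7 - 2/3*(-16))**2 = (-7 + 32/3)**2 = (11/3)**2 = 121/9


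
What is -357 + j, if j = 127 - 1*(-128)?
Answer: -102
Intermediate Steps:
j = 255 (j = 127 + 128 = 255)
-357 + j = -357 + 255 = -102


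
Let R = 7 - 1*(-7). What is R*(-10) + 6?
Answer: -134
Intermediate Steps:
R = 14 (R = 7 + 7 = 14)
R*(-10) + 6 = 14*(-10) + 6 = -140 + 6 = -134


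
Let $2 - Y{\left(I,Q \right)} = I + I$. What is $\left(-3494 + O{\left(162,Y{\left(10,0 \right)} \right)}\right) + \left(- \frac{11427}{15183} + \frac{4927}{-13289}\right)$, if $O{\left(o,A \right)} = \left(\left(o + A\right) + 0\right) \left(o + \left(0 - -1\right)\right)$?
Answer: $\frac{1343557402814}{67255629} \approx 19977.0$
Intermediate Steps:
$Y{\left(I,Q \right)} = 2 - 2 I$ ($Y{\left(I,Q \right)} = 2 - \left(I + I\right) = 2 - 2 I$)
$O{\left(o,A \right)} = \left(1 + o\right) \left(A + o\right)$ ($O{\left(o,A \right)} = \left(\left(A + o\right) + 0\right) \left(o + \left(0 + 1\right)\right) = \left(A + o\right) \left(o + 1\right) = \left(A + o\right) \left(1 + o\right) = \left(1 + o\right) \left(A + o\right)$)
$\left(-3494 + O{\left(162,Y{\left(10,0 \right)} \right)}\right) + \left(- \frac{11427}{15183} + \frac{4927}{-13289}\right) = \left(-3494 + \left(\left(2 - 20\right) + 162 + 162^{2} + \left(2 - 20\right) 162\right)\right) + \left(- \frac{11427}{15183} + \frac{4927}{-13289}\right) = \left(-3494 + \left(\left(2 - 20\right) + 162 + 26244 + \left(2 - 20\right) 162\right)\right) + \left(\left(-11427\right) \frac{1}{15183} + 4927 \left(- \frac{1}{13289}\right)\right) = \left(-3494 + \left(-18 + 162 + 26244 - 2916\right)\right) - \frac{75553348}{67255629} = \left(-3494 + 23472\right) - \frac{75553348}{67255629} = 19978 - \frac{75553348}{67255629} = \frac{1343557402814}{67255629}$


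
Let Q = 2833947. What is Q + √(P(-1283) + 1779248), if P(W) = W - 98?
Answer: 2833947 + 7*√36283 ≈ 2.8353e+6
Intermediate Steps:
P(W) = -98 + W
Q + √(P(-1283) + 1779248) = 2833947 + √((-98 - 1283) + 1779248) = 2833947 + √(-1381 + 1779248) = 2833947 + √1777867 = 2833947 + 7*√36283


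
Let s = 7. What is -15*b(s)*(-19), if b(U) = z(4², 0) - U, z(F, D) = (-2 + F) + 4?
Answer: 3135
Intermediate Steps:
z(F, D) = 2 + F
b(U) = 18 - U (b(U) = (2 + 4²) - U = (2 + 16) - U = 18 - U)
-15*b(s)*(-19) = -15*(18 - 1*7)*(-19) = -15*(18 - 7)*(-19) = -15*11*(-19) = -165*(-19) = 3135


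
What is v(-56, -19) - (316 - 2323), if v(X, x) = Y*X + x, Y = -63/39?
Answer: 27020/13 ≈ 2078.5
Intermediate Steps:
Y = -21/13 (Y = -63*1/39 = -21/13 ≈ -1.6154)
v(X, x) = x - 21*X/13 (v(X, x) = -21*X/13 + x = x - 21*X/13)
v(-56, -19) - (316 - 2323) = (-19 - 21/13*(-56)) - (316 - 2323) = (-19 + 1176/13) - 1*(-2007) = 929/13 + 2007 = 27020/13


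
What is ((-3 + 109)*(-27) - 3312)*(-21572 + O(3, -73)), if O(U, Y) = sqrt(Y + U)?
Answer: 133185528 - 6174*I*sqrt(70) ≈ 1.3319e+8 - 51655.0*I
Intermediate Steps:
O(U, Y) = sqrt(U + Y)
((-3 + 109)*(-27) - 3312)*(-21572 + O(3, -73)) = ((-3 + 109)*(-27) - 3312)*(-21572 + sqrt(3 - 73)) = (106*(-27) - 3312)*(-21572 + sqrt(-70)) = (-2862 - 3312)*(-21572 + I*sqrt(70)) = -6174*(-21572 + I*sqrt(70)) = 133185528 - 6174*I*sqrt(70)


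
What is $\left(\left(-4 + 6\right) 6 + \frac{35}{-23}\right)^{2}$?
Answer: $\frac{58081}{529} \approx 109.79$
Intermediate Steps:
$\left(\left(-4 + 6\right) 6 + \frac{35}{-23}\right)^{2} = \left(2 \cdot 6 + 35 \left(- \frac{1}{23}\right)\right)^{2} = \left(12 - \frac{35}{23}\right)^{2} = \left(\frac{241}{23}\right)^{2} = \frac{58081}{529}$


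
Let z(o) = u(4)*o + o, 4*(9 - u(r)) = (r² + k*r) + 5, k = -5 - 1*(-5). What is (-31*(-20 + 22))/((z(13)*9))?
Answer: -248/2223 ≈ -0.11156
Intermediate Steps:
k = 0 (k = -5 + 5 = 0)
u(r) = 31/4 - r²/4 (u(r) = 9 - ((r² + 0*r) + 5)/4 = 9 - ((r² + 0) + 5)/4 = 9 - (r² + 5)/4 = 9 - (5 + r²)/4 = 9 + (-5/4 - r²/4) = 31/4 - r²/4)
z(o) = 19*o/4 (z(o) = (31/4 - ¼*4²)*o + o = (31/4 - ¼*16)*o + o = (31/4 - 4)*o + o = 15*o/4 + o = 19*o/4)
(-31*(-20 + 22))/((z(13)*9)) = (-31*(-20 + 22))/((((19/4)*13)*9)) = (-31*2)/(((247/4)*9)) = -62/2223/4 = -62*4/2223 = -248/2223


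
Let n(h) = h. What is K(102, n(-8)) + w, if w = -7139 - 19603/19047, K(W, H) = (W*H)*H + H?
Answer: -11809696/19047 ≈ -620.03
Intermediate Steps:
K(W, H) = H + W*H² (K(W, H) = (H*W)*H + H = W*H² + H = H + W*H²)
w = -135996136/19047 (w = -7139 - 19603*1/19047 = -7139 - 19603/19047 = -135996136/19047 ≈ -7140.0)
K(102, n(-8)) + w = -8*(1 - 8*102) - 135996136/19047 = -8*(1 - 816) - 135996136/19047 = -8*(-815) - 135996136/19047 = 6520 - 135996136/19047 = -11809696/19047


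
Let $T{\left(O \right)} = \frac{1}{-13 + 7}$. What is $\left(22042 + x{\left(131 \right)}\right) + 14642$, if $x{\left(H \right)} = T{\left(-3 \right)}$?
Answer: $\frac{220103}{6} \approx 36684.0$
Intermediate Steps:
$T{\left(O \right)} = - \frac{1}{6}$ ($T{\left(O \right)} = \frac{1}{-6} = - \frac{1}{6}$)
$x{\left(H \right)} = - \frac{1}{6}$
$\left(22042 + x{\left(131 \right)}\right) + 14642 = \left(22042 - \frac{1}{6}\right) + 14642 = \frac{132251}{6} + 14642 = \frac{220103}{6}$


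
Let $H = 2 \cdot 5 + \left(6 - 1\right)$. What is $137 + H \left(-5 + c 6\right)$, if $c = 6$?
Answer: $602$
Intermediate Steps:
$H = 15$ ($H = 10 + 5 = 15$)
$137 + H \left(-5 + c 6\right) = 137 + 15 \left(-5 + 6 \cdot 6\right) = 137 + 15 \left(-5 + 36\right) = 137 + 15 \cdot 31 = 137 + 465 = 602$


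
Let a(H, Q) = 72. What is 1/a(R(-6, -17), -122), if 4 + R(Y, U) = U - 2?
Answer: 1/72 ≈ 0.013889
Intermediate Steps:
R(Y, U) = -6 + U (R(Y, U) = -4 + (U - 2) = -4 + (-2 + U) = -6 + U)
1/a(R(-6, -17), -122) = 1/72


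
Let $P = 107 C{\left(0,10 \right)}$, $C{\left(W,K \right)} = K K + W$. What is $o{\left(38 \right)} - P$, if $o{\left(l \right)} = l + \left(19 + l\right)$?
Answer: $-10605$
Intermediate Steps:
$C{\left(W,K \right)} = W + K^{2}$ ($C{\left(W,K \right)} = K^{2} + W = W + K^{2}$)
$o{\left(l \right)} = 19 + 2 l$
$P = 10700$ ($P = 107 \left(0 + 10^{2}\right) = 107 \left(0 + 100\right) = 107 \cdot 100 = 10700$)
$o{\left(38 \right)} - P = \left(19 + 2 \cdot 38\right) - 10700 = \left(19 + 76\right) - 10700 = 95 - 10700 = -10605$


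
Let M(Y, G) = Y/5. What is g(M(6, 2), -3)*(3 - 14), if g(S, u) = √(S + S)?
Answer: -22*√15/5 ≈ -17.041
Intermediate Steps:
M(Y, G) = Y/5 (M(Y, G) = Y*(⅕) = Y/5)
g(S, u) = √2*√S (g(S, u) = √(2*S) = √2*√S)
g(M(6, 2), -3)*(3 - 14) = (√2*√((⅕)*6))*(3 - 14) = (√2*√(6/5))*(-11) = (√2*(√30/5))*(-11) = (2*√15/5)*(-11) = -22*√15/5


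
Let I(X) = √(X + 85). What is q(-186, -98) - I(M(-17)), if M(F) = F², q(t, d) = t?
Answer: -186 - √374 ≈ -205.34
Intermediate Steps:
I(X) = √(85 + X)
q(-186, -98) - I(M(-17)) = -186 - √(85 + (-17)²) = -186 - √(85 + 289) = -186 - √374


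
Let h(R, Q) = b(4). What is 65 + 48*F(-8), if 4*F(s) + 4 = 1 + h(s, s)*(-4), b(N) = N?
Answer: -163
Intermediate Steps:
h(R, Q) = 4
F(s) = -19/4 (F(s) = -1 + (1 + 4*(-4))/4 = -1 + (1 - 16)/4 = -1 + (1/4)*(-15) = -1 - 15/4 = -19/4)
65 + 48*F(-8) = 65 + 48*(-19/4) = 65 - 228 = -163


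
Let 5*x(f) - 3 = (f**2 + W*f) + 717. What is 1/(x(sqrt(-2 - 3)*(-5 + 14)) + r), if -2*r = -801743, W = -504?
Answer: 8018690/3215051766989 + 18144*I*sqrt(5)/3215051766989 ≈ 2.4941e-6 + 1.2619e-8*I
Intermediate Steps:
r = 801743/2 (r = -1/2*(-801743) = 801743/2 ≈ 4.0087e+5)
x(f) = 144 - 504*f/5 + f**2/5 (x(f) = 3/5 + ((f**2 - 504*f) + 717)/5 = 3/5 + (717 + f**2 - 504*f)/5 = 3/5 + (717/5 - 504*f/5 + f**2/5) = 144 - 504*f/5 + f**2/5)
1/(x(sqrt(-2 - 3)*(-5 + 14)) + r) = 1/((144 - 504*sqrt(-2 - 3)*(-5 + 14)/5 + (sqrt(-2 - 3)*(-5 + 14))**2/5) + 801743/2) = 1/((144 - 504*sqrt(-5)*9/5 + (sqrt(-5)*9)**2/5) + 801743/2) = 1/((144 - 504*I*sqrt(5)*9/5 + ((I*sqrt(5))*9)**2/5) + 801743/2) = 1/((144 - 4536*I*sqrt(5)/5 + (9*I*sqrt(5))**2/5) + 801743/2) = 1/((144 - 4536*I*sqrt(5)/5 + (1/5)*(-405)) + 801743/2) = 1/((144 - 4536*I*sqrt(5)/5 - 81) + 801743/2) = 1/((63 - 4536*I*sqrt(5)/5) + 801743/2) = 1/(801869/2 - 4536*I*sqrt(5)/5)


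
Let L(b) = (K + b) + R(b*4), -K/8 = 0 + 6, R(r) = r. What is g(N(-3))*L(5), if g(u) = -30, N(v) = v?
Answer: 690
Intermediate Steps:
K = -48 (K = -8*(0 + 6) = -8*6 = -48)
L(b) = -48 + 5*b (L(b) = (-48 + b) + b*4 = (-48 + b) + 4*b = -48 + 5*b)
g(N(-3))*L(5) = -30*(-48 + 5*5) = -30*(-48 + 25) = -30*(-23) = 690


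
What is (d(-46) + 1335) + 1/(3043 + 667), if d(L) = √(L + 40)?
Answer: 4952851/3710 + I*√6 ≈ 1335.0 + 2.4495*I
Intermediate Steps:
d(L) = √(40 + L)
(d(-46) + 1335) + 1/(3043 + 667) = (√(40 - 46) + 1335) + 1/(3043 + 667) = (√(-6) + 1335) + 1/3710 = (I*√6 + 1335) + 1/3710 = (1335 + I*√6) + 1/3710 = 4952851/3710 + I*√6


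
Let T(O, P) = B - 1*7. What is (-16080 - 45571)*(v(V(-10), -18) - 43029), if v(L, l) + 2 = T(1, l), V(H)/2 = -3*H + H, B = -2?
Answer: 2653459040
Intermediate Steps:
V(H) = -4*H (V(H) = 2*(-3*H + H) = 2*(-2*H) = -4*H)
T(O, P) = -9 (T(O, P) = -2 - 1*7 = -2 - 7 = -9)
v(L, l) = -11 (v(L, l) = -2 - 9 = -11)
(-16080 - 45571)*(v(V(-10), -18) - 43029) = (-16080 - 45571)*(-11 - 43029) = -61651*(-43040) = 2653459040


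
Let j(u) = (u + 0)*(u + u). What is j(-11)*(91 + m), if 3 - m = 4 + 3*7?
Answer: 16698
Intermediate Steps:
j(u) = 2*u² (j(u) = u*(2*u) = 2*u²)
m = -22 (m = 3 - (4 + 3*7) = 3 - (4 + 21) = 3 - 1*25 = 3 - 25 = -22)
j(-11)*(91 + m) = (2*(-11)²)*(91 - 22) = (2*121)*69 = 242*69 = 16698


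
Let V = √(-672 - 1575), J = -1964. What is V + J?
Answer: -1964 + I*√2247 ≈ -1964.0 + 47.403*I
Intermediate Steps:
V = I*√2247 (V = √(-2247) = I*√2247 ≈ 47.403*I)
V + J = I*√2247 - 1964 = -1964 + I*√2247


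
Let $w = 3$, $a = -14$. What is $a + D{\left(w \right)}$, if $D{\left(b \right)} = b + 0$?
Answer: $-11$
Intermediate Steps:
$D{\left(b \right)} = b$
$a + D{\left(w \right)} = -14 + 3 = -11$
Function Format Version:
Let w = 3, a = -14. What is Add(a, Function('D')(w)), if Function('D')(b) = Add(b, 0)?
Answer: -11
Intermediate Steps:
Function('D')(b) = b
Add(a, Function('D')(w)) = Add(-14, 3) = -11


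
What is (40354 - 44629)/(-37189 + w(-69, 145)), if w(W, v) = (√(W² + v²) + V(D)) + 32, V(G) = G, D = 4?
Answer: 17647675/153368847 + 475*√25786/153368847 ≈ 0.11556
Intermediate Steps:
w(W, v) = 36 + √(W² + v²) (w(W, v) = (√(W² + v²) + 4) + 32 = (4 + √(W² + v²)) + 32 = 36 + √(W² + v²))
(40354 - 44629)/(-37189 + w(-69, 145)) = (40354 - 44629)/(-37189 + (36 + √((-69)² + 145²))) = -4275/(-37189 + (36 + √(4761 + 21025))) = -4275/(-37189 + (36 + √25786)) = -4275/(-37153 + √25786)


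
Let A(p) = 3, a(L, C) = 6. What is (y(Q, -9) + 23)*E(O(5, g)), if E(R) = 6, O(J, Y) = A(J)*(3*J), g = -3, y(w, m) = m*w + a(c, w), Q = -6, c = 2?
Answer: 498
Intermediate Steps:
y(w, m) = 6 + m*w (y(w, m) = m*w + 6 = 6 + m*w)
O(J, Y) = 9*J (O(J, Y) = 3*(3*J) = 9*J)
(y(Q, -9) + 23)*E(O(5, g)) = ((6 - 9*(-6)) + 23)*6 = ((6 + 54) + 23)*6 = (60 + 23)*6 = 83*6 = 498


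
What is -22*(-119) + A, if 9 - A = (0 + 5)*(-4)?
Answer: 2647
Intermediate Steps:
A = 29 (A = 9 - (0 + 5)*(-4) = 9 - 5*(-4) = 9 - 1*(-20) = 9 + 20 = 29)
-22*(-119) + A = -22*(-119) + 29 = 2618 + 29 = 2647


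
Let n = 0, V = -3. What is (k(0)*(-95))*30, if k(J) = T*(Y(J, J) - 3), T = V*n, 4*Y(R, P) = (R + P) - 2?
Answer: 0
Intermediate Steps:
Y(R, P) = -1/2 + P/4 + R/4 (Y(R, P) = ((R + P) - 2)/4 = ((P + R) - 2)/4 = (-2 + P + R)/4 = -1/2 + P/4 + R/4)
T = 0 (T = -3*0 = 0)
k(J) = 0 (k(J) = 0*((-1/2 + J/4 + J/4) - 3) = 0*((-1/2 + J/2) - 3) = 0*(-7/2 + J/2) = 0)
(k(0)*(-95))*30 = (0*(-95))*30 = 0*30 = 0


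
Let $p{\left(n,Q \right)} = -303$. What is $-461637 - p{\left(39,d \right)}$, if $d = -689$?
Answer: $-461334$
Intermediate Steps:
$-461637 - p{\left(39,d \right)} = -461637 - -303 = -461637 + 303 = -461334$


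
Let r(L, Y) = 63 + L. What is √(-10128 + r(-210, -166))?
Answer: 5*I*√411 ≈ 101.37*I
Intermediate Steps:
√(-10128 + r(-210, -166)) = √(-10128 + (63 - 210)) = √(-10128 - 147) = √(-10275) = 5*I*√411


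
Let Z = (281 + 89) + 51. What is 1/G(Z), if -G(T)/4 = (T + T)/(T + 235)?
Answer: -82/421 ≈ -0.19477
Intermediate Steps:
Z = 421 (Z = 370 + 51 = 421)
G(T) = -8*T/(235 + T) (G(T) = -4*(T + T)/(T + 235) = -4*2*T/(235 + T) = -8*T/(235 + T))
1/G(Z) = 1/(-8*421/(235 + 421)) = 1/(-8*421/656) = 1/(-8*421*1/656) = 1/(-421/82) = -82/421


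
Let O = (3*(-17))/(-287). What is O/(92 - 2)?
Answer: 17/8610 ≈ 0.0019744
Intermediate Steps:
O = 51/287 (O = -51*(-1/287) = 51/287 ≈ 0.17770)
O/(92 - 2) = (51/287)/(92 - 2) = (51/287)/90 = (1/90)*(51/287) = 17/8610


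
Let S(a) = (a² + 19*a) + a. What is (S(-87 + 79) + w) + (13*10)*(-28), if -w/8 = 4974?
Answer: -43528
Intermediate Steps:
w = -39792 (w = -8*4974 = -39792)
S(a) = a² + 20*a
(S(-87 + 79) + w) + (13*10)*(-28) = ((-87 + 79)*(20 + (-87 + 79)) - 39792) + (13*10)*(-28) = (-8*(20 - 8) - 39792) + 130*(-28) = (-8*12 - 39792) - 3640 = (-96 - 39792) - 3640 = -39888 - 3640 = -43528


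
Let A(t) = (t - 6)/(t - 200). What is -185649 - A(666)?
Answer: -43256547/233 ≈ -1.8565e+5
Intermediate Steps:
A(t) = (-6 + t)/(-200 + t)
-185649 - A(666) = -185649 - (-6 + 666)/(-200 + 666) = -185649 - 660/466 = -185649 - 1*330/233 = -185649 - 330/233 = -43256547/233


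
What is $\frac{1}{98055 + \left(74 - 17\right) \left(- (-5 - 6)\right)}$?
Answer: $\frac{1}{98682} \approx 1.0134 \cdot 10^{-5}$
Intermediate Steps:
$\frac{1}{98055 + \left(74 - 17\right) \left(- (-5 - 6)\right)} = \frac{1}{98055 + 57 \left(\left(-1\right) \left(-11\right)\right)} = \frac{1}{98055 + 57 \cdot 11} = \frac{1}{98055 + 627} = \frac{1}{98682}$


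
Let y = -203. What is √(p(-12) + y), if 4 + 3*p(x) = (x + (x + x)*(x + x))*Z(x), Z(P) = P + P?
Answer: I*√42447/3 ≈ 68.676*I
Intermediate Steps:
Z(P) = 2*P
p(x) = -4/3 + 2*x*(x + 4*x²)/3 (p(x) = -4/3 + ((x + (x + x)*(x + x))*(2*x))/3 = -4/3 + ((x + (2*x)*(2*x))*(2*x))/3 = -4/3 + ((x + 4*x²)*(2*x))/3 = -4/3 + (2*x*(x + 4*x²))/3 = -4/3 + 2*x*(x + 4*x²)/3)
√(p(-12) + y) = √((-4/3 + (⅔)*(-12)² + (8/3)*(-12)³) - 203) = √((-4/3 + (⅔)*144 + (8/3)*(-1728)) - 203) = √((-4/3 + 96 - 4608) - 203) = √(-13540/3 - 203) = √(-14149/3) = I*√42447/3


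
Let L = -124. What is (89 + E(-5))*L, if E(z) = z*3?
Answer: -9176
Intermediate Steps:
E(z) = 3*z
(89 + E(-5))*L = (89 + 3*(-5))*(-124) = (89 - 15)*(-124) = 74*(-124) = -9176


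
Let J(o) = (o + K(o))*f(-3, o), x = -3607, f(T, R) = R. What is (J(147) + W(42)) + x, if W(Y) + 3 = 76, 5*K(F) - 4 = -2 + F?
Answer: 112278/5 ≈ 22456.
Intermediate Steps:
K(F) = ⅖ + F/5 (K(F) = ⅘ + (-2 + F)/5 = ⅘ + (-⅖ + F/5) = ⅖ + F/5)
W(Y) = 73 (W(Y) = -3 + 76 = 73)
J(o) = o*(⅖ + 6*o/5) (J(o) = (o + (⅖ + o/5))*o = (⅖ + 6*o/5)*o = o*(⅖ + 6*o/5))
(J(147) + W(42)) + x = ((⅖)*147*(1 + 3*147) + 73) - 3607 = ((⅖)*147*(1 + 441) + 73) - 3607 = ((⅖)*147*442 + 73) - 3607 = (129948/5 + 73) - 3607 = 130313/5 - 3607 = 112278/5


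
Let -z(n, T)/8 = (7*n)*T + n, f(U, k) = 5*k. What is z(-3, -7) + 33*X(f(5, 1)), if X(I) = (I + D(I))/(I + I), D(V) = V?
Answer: -1119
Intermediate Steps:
z(n, T) = -8*n - 56*T*n (z(n, T) = -8*((7*n)*T + n) = -8*(7*T*n + n) = -8*(n + 7*T*n) = -8*n - 56*T*n)
X(I) = 1 (X(I) = (I + I)/(I + I) = (2*I)/((2*I)) = (2*I)*(1/(2*I)) = 1)
z(-3, -7) + 33*X(f(5, 1)) = -8*(-3)*(1 + 7*(-7)) + 33*1 = -8*(-3)*(1 - 49) + 33 = -8*(-3)*(-48) + 33 = -1152 + 33 = -1119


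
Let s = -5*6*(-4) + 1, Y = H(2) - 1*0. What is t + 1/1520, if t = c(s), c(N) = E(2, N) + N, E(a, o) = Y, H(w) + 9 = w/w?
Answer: 171761/1520 ≈ 113.00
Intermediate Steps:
H(w) = -8 (H(w) = -9 + w/w = -9 + 1 = -8)
Y = -8 (Y = -8 - 1*0 = -8 + 0 = -8)
E(a, o) = -8
s = 121 (s = -30*(-4) + 1 = 120 + 1 = 121)
c(N) = -8 + N
t = 113 (t = -8 + 121 = 113)
t + 1/1520 = 113 + 1/1520 = 171761/1520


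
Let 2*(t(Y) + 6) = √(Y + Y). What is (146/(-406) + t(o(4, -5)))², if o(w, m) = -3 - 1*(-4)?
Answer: 3374571/82418 - 1291*√2/203 ≈ 31.951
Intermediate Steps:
o(w, m) = 1 (o(w, m) = -3 + 4 = 1)
t(Y) = -6 + √2*√Y/2 (t(Y) = -6 + √(Y + Y)/2 = -6 + √(2*Y)/2 = -6 + (√2*√Y)/2 = -6 + √2*√Y/2)
(146/(-406) + t(o(4, -5)))² = (146/(-406) + (-6 + √2*√1/2))² = (146*(-1/406) + (-6 + (½)*√2*1))² = (-73/203 + (-6 + √2/2))² = (-1291/203 + √2/2)²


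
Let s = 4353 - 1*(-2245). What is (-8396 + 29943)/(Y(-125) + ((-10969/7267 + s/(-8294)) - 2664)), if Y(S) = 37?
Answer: -49949673631/6095183723 ≈ -8.1949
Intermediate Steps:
s = 6598 (s = 4353 + 2245 = 6598)
(-8396 + 29943)/(Y(-125) + ((-10969/7267 + s/(-8294)) - 2664)) = (-8396 + 29943)/(37 + ((-10969/7267 + 6598/(-8294)) - 2664)) = 21547/(37 + ((-10969*1/7267 + 6598*(-1/8294)) - 2664)) = 21547/(37 + ((-10969/7267 - 3299/4147) - 2664)) = 21547/(37 + (-5343252/2318173 - 2664)) = 21547/(37 - 6180956124/2318173) = 21547/(-6095183723/2318173) = 21547*(-2318173/6095183723) = -49949673631/6095183723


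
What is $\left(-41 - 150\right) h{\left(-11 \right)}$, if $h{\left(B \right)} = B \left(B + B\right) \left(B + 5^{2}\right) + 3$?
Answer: $-647681$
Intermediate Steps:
$h{\left(B \right)} = 3 + 2 B^{2} \left(25 + B\right)$ ($h{\left(B \right)} = B 2 B \left(B + 25\right) + 3 = B 2 B \left(25 + B\right) + 3 = 2 B^{2} \left(25 + B\right) + 3 = 3 + 2 B^{2} \left(25 + B\right)$)
$\left(-41 - 150\right) h{\left(-11 \right)} = \left(-41 - 150\right) \left(3 + 2 \left(-11\right)^{3} + 50 \left(-11\right)^{2}\right) = - 191 \left(3 + 2 \left(-1331\right) + 50 \cdot 121\right) = - 191 \left(3 - 2662 + 6050\right) = \left(-191\right) 3391 = -647681$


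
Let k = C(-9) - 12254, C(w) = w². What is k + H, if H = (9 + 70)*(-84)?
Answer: -18809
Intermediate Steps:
H = -6636 (H = 79*(-84) = -6636)
k = -12173 (k = (-9)² - 12254 = 81 - 12254 = -12173)
k + H = -12173 - 6636 = -18809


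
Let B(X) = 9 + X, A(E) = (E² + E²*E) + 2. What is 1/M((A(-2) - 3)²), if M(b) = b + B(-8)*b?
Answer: 1/50 ≈ 0.020000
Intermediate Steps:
A(E) = 2 + E² + E³ (A(E) = (E² + E³) + 2 = 2 + E² + E³)
M(b) = 2*b (M(b) = b + (9 - 8)*b = b + 1*b = b + b = 2*b)
1/M((A(-2) - 3)²) = 1/(2*((2 + (-2)² + (-2)³) - 3)²) = 1/(2*((2 + 4 - 8) - 3)²) = 1/(2*(-2 - 3)²) = 1/(2*(-5)²) = 1/(2*25) = 1/50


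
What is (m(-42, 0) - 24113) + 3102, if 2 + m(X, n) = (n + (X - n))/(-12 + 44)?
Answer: -336229/16 ≈ -21014.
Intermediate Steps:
m(X, n) = -2 + X/32 (m(X, n) = -2 + (n + (X - n))/(-12 + 44) = -2 + X/32)
(m(-42, 0) - 24113) + 3102 = ((-2 + (1/32)*(-42)) - 24113) + 3102 = ((-2 - 21/16) - 24113) + 3102 = (-53/16 - 24113) + 3102 = -385861/16 + 3102 = -336229/16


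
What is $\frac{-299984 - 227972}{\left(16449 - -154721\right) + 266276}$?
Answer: $- \frac{263978}{218723} \approx -1.2069$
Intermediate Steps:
$\frac{-299984 - 227972}{\left(16449 - -154721\right) + 266276} = - \frac{527956}{\left(16449 + 154721\right) + 266276} = - \frac{527956}{171170 + 266276} = - \frac{527956}{437446} = \left(-527956\right) \frac{1}{437446} = - \frac{263978}{218723}$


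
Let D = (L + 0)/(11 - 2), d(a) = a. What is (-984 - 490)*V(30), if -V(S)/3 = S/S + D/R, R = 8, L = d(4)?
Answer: 14003/3 ≈ 4667.7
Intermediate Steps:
L = 4
D = 4/9 (D = (4 + 0)/(11 - 2) = 4/9 ≈ 0.44444)
V(S) = -19/6 (V(S) = -3*(S/S + (4/9)/8) = -3*(1 + (4/9)*(⅛)) = -3*(1 + 1/18) = -3*19/18 = -19/6)
(-984 - 490)*V(30) = (-984 - 490)*(-19/6) = -1474*(-19/6) = 14003/3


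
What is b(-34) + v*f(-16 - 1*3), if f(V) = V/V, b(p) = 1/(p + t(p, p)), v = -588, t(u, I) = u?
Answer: -39985/68 ≈ -588.01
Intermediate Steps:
b(p) = 1/(2*p) (b(p) = 1/(p + p) = 1/(2*p))
f(V) = 1
b(-34) + v*f(-16 - 1*3) = (½)/(-34) - 588*1 = (½)*(-1/34) - 588 = -1/68 - 588 = -39985/68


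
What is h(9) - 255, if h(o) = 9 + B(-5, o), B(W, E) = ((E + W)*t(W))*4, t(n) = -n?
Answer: -166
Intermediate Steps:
B(W, E) = -4*W*(E + W) (B(W, E) = ((E + W)*(-W))*4 = -W*(E + W)*4 = -4*W*(E + W))
h(o) = -91 + 20*o (h(o) = 9 - 4*(-5)*(o - 5) = 9 - 4*(-5)*(-5 + o) = 9 + (-100 + 20*o) = -91 + 20*o)
h(9) - 255 = (-91 + 20*9) - 255 = (-91 + 180) - 255 = 89 - 255 = -166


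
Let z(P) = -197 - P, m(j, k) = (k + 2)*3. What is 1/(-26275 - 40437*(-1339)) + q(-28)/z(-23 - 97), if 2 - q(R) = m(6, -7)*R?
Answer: 3394439991/625291576 ≈ 5.4286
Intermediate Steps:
m(j, k) = 6 + 3*k (m(j, k) = (2 + k)*3 = 6 + 3*k)
q(R) = 2 + 15*R (q(R) = 2 - (6 + 3*(-7))*R = 2 - (6 - 21)*R = 2 - (-15)*R = 2 + 15*R)
1/(-26275 - 40437*(-1339)) + q(-28)/z(-23 - 97) = 1/(-26275 - 40437*(-1339)) + (2 + 15*(-28))/(-197 - (-23 - 97)) = -1/1339/(-66712) + (2 - 420)/(-197 - 1*(-120)) = -1/66712*(-1/1339) - 418/(-197 + 120) = 1/89327368 - 418/(-77) = 1/89327368 - 418*(-1/77) = 1/89327368 + 38/7 = 3394439991/625291576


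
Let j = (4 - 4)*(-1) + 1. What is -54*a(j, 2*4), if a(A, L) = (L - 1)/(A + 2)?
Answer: -126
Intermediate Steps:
j = 1 (j = 0*(-1) + 1 = 0 + 1 = 1)
a(A, L) = (-1 + L)/(2 + A)
-54*a(j, 2*4) = -54*(-1 + 2*4)/(2 + 1) = -54*(-1 + 8)/3 = -18*7 = -54*7/3 = -126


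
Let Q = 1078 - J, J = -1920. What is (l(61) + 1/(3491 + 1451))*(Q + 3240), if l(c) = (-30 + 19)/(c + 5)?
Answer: -7697692/7413 ≈ -1038.4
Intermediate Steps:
Q = 2998 (Q = 1078 - 1*(-1920) = 1078 + 1920 = 2998)
l(c) = -11/(5 + c)
(l(61) + 1/(3491 + 1451))*(Q + 3240) = (-11/(5 + 61) + 1/(3491 + 1451))*(2998 + 3240) = (-11/66 + 1/4942)*6238 = (-11*1/66 + 1/4942)*6238 = (-⅙ + 1/4942)*6238 = -1234/7413*6238 = -7697692/7413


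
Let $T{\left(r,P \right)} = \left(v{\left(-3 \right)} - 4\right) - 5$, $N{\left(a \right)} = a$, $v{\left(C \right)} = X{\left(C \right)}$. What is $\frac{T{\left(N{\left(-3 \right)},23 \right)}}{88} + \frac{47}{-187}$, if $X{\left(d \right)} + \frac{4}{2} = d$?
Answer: $- \frac{307}{748} \approx -0.41043$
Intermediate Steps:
$X{\left(d \right)} = -2 + d$
$v{\left(C \right)} = -2 + C$
$T{\left(r,P \right)} = -14$ ($T{\left(r,P \right)} = \left(\left(-2 - 3\right) - 4\right) - 5 = \left(-5 - 4\right) - 5 = -9 - 5 = -14$)
$\frac{T{\left(N{\left(-3 \right)},23 \right)}}{88} + \frac{47}{-187} = - \frac{14}{88} + \frac{47}{-187} = \left(-14\right) \frac{1}{88} + 47 \left(- \frac{1}{187}\right) = - \frac{7}{44} - \frac{47}{187} = - \frac{307}{748}$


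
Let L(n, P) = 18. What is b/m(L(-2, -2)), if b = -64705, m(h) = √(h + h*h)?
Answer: -64705*√38/114 ≈ -3498.8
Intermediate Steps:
m(h) = √(h + h²)
b/m(L(-2, -2)) = -64705*√2/(6*√(1 + 18)) = -64705*√38/114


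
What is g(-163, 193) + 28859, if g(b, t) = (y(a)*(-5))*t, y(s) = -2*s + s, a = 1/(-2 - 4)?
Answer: 172189/6 ≈ 28698.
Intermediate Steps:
a = -1/6 (a = 1/(-6) = -1/6 ≈ -0.16667)
y(s) = -s
g(b, t) = -5*t/6 (g(b, t) = (-1*(-1/6)*(-5))*t = ((1/6)*(-5))*t = -5*t/6)
g(-163, 193) + 28859 = -5/6*193 + 28859 = -965/6 + 28859 = 172189/6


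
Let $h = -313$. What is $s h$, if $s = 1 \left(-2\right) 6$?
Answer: $3756$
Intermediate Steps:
$s = -12$ ($s = \left(-2\right) 6 = -12$)
$s h = \left(-12\right) \left(-313\right) = 3756$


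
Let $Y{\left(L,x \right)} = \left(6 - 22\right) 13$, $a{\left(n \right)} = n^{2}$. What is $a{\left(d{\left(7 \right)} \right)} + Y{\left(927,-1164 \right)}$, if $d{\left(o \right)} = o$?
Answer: $-159$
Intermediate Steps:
$Y{\left(L,x \right)} = -208$ ($Y{\left(L,x \right)} = \left(-16\right) 13 = -208$)
$a{\left(d{\left(7 \right)} \right)} + Y{\left(927,-1164 \right)} = 7^{2} - 208 = 49 - 208 = -159$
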